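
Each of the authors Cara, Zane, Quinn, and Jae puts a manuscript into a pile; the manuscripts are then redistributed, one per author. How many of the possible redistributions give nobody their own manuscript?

9

Let Aᵢ be the assignments in which author i gets their own manuscript. We want the size of the complement of A₁∪…∪A_4.
By inclusion–exclusion this is Σ_{j=0}^{4} (−1)^j C(4,j)·(4−j)!.
Computing: 24 − 24 + 12 − 4 + 1 = 9.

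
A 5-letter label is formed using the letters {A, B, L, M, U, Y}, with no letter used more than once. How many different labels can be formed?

720

With no repetition, fill the 5 letters in order: 6 choices, then 5, down to 2.
6 × 5 × 4 × 3 × 2 = 720.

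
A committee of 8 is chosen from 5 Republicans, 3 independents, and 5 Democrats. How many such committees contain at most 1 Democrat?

41

Split by how many Democrats are chosen (0 through 1).
Sum: C(5,0)·C(8,8) + C(5,1)·C(8,7) = 1 + 40 = 41.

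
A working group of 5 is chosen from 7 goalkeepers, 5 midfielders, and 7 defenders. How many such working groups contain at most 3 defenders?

Split by how many defenders are chosen (0 through 3).
Sum: C(7,0)·C(12,5) + C(7,1)·C(12,4) + C(7,2)·C(12,3) + C(7,3)·C(12,2) = 792 + 3465 + 4620 + 2310 = 11187.

11187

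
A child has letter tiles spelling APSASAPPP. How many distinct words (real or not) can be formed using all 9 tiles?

1260

Letter multiplicities in APSASAPPP: A×3, P×4, S×2.
Dividing 9! = 362880 by 4!·3!·2! = 288 for the repeated letters gives 1260.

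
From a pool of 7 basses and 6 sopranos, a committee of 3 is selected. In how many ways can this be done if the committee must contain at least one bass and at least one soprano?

231

Total 3-person selections from all 13: C(13,3) = 286.
Subtract selections that omit an entire group: no basses → C(6,3) = 20; no sopranos → C(7,3) = 35.
Both groups omitted at once is impossible, so 286 − 55 = 231.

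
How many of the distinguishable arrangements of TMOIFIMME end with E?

Fix E in the last position and arrange the remaining 8 letters.
Those 8 letters have I appearing twice and M appearing 3 times, giving (8)!/(3!·2!) = 3360.

3360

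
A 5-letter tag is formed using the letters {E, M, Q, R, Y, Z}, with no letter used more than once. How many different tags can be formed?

With no repetition, fill the 5 letters in order: 6 choices, then 5, down to 2.
6 × 5 × 4 × 3 × 2 = 720.

720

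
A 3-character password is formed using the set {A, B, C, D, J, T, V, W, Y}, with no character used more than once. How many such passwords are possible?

504

This is a permutation of 3 out of 9: P(9,3) = 9!/6!.
That product is 9 × 8 × 7 = 504.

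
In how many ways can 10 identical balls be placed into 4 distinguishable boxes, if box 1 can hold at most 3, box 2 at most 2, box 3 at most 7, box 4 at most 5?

62

By stars and bars, unrestricted non-negative solutions to x_1+…+x_4 = 10 number C(10+3,3) = 286.
Subtract solutions that violate a single cap (substitute x_i' = x_i − (cap_i+1)): x_1 ≥ 4 gives C(9,3) = 84; x_2 ≥ 3 gives C(10,3) = 120; x_3 ≥ 8 gives C(5,3) = 10; x_4 ≥ 6 gives C(7,3) = 35. Together 249.
Add back pairs where two caps are both exceeded: 20 + 0 + 1 + 0 + 4 + 0 = 25.
By inclusion–exclusion the count is 286 − 249 + 25 = 62.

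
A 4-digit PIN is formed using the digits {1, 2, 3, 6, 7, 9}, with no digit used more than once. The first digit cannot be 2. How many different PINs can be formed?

300

The first digit has 6−1 = 5 choices (anything except 2).
The remaining 3 digits are filled from the other 5 symbols without repetition: 5 × 4 × 3 = 60.
Total: 5 × 60 = 300.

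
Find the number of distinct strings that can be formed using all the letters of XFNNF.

30

XFNNF has 5 letters with F appearing twice and N appearing twice.
So there are 5! / (2!·2!) = 30 distinguishable arrangements.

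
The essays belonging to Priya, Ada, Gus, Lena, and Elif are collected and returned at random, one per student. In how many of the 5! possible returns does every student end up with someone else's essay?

44

Let Aᵢ be the assignments in which student i gets their own essay. We want the size of the complement of A₁∪…∪A_5.
By inclusion–exclusion this is Σ_{j=0}^{5} (−1)^j C(5,j)·(5−j)!.
Computing: 120 − 120 + 60 − 20 + 5 − 1 = 44.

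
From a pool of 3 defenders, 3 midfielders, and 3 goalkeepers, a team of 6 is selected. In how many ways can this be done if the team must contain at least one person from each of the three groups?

Unrestricted: C(9,6) = 84 ways to pick any 6 of the 9.
Selections missing a whole group: no defenders → C(6,6) = 1; no midfielders → C(6,6) = 1; no goalkeepers → C(6,6) = 1.
Add back selections omitting two groups (i.e. drawn from a single group): C(3,6) + C(3,6) + C(3,6) = 0.
By inclusion–exclusion: 84 − 3 + 0 = 81.

81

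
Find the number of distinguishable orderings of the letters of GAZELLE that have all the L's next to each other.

Treat the 2 copies of L as a single block. The multiset to arrange is then {LL, A, E, E, G, Z}, 6 items in all.
That gives (6)!/(2!) = 360 arrangements.

360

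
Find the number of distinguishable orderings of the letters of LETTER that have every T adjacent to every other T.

Treat the 2 copies of T as a single block. The multiset to arrange is then {TT, E, E, L, R}, 5 items in all.
That gives (5)!/(2!) = 60 arrangements.

60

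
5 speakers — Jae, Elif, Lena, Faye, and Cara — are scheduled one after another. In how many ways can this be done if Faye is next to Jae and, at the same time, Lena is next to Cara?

Treat {Faye,Jae} as one block (2 orders) and {Lena,Cara} as another (2 orders).
That leaves 3 units to arrange: 2 × 2 × 3! = 4 × 6 = 24.

24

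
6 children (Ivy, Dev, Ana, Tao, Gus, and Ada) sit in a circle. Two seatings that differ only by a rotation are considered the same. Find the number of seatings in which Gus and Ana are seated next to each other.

48

Glue Gus and Ana into a block (2 internal orders). Seating 5 units around a circle gives (4)! arrangements.
So 2 × (4)! = 2 × 24 = 48.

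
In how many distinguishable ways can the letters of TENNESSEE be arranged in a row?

3780

The 9 letters of TENNESSEE have repeats: E appearing 4 times, N appearing twice, and S appearing twice.
So there are 9! / (4!·2!·2!) = 3780 distinguishable arrangements.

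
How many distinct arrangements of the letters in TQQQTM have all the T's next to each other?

20

Treat the 2 copies of T as a single block. The multiset to arrange is then {TT, M, Q, Q, Q}, 5 items in all.
That gives (5)!/(3!) = 20 arrangements.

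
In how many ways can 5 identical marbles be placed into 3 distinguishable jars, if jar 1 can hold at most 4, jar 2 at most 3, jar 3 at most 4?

Without the upper bounds there are C(7,2) = 21 ways to split 5 among 3 jars.
Subtract solutions that violate a single cap (substitute x_i' = x_i − (cap_i+1)): x_1 ≥ 5 gives C(2,2) = 1; x_2 ≥ 4 gives C(3,2) = 3; x_3 ≥ 5 gives C(2,2) = 1. Together 5.
No two caps can be exceeded simultaneously, so the pair terms are all 0.
By inclusion–exclusion the count is 21 − 5 + 0 = 16.

16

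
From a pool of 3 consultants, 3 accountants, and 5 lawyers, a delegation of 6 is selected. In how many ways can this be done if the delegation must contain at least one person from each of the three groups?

405

Unrestricted: C(11,6) = 462 ways to pick any 6 of the 11.
Selections missing a whole group: no consultants → C(8,6) = 28; no accountants → C(8,6) = 28; no lawyers → C(6,6) = 1.
Add back selections omitting two groups (i.e. drawn from a single group): C(3,6) + C(3,6) + C(5,6) = 0.
By inclusion–exclusion: 462 − 57 + 0 = 405.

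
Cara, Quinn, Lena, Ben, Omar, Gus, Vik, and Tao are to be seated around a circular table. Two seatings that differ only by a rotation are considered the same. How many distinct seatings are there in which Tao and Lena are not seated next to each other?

3600

All circular seatings of 8 people number (7)! = 5040.
Those with Tao next to Lena: fuse the pair into one unit and seat 7 units around a circle — 2·(6)! = 1440.
Subtracting, 5040 − 1440 = 3600.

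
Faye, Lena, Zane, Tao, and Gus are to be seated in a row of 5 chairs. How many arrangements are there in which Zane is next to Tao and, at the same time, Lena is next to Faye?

24

Treat {Zane,Tao} as one block (2 orders) and {Lena,Faye} as another (2 orders).
That leaves 3 units to arrange: 2 × 2 × 3! = 4 × 6 = 24.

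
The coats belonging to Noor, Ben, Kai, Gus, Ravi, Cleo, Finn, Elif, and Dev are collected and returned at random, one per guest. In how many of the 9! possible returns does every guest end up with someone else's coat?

133496

Let Aᵢ be the assignments in which guest i gets their own coat. We want the size of the complement of A₁∪…∪A_9.
By inclusion–exclusion this is Σ_{j=0}^{9} (−1)^j C(9,j)·(9−j)!.
Computing: 362880 − 362880 + 181440 − 60480 + 15120 − 3024 + 504 − 72 + 9 − 1 = 133496.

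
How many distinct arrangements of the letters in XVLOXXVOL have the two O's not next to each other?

5880

Total arrangements of XVLOXXVOL: 9!/(3!·2!·2!·2!) = 7560.
Arrangements with the O's together: treat OO as one letter, giving (8)!/(3!·2!·2!) = 1680.
Hence 7560 − 1680 = 5880.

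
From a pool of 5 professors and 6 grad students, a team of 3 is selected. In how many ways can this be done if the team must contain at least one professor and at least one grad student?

135

Total 3-person selections from all 11: C(11,3) = 165.
Subtract selections that omit an entire group: no professors → C(6,3) = 20; no grad students → C(5,3) = 10.
Both groups omitted at once is impossible, so 165 − 30 = 135.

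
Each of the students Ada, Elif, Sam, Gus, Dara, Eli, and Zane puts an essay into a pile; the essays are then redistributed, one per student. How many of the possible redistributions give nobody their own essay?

Count assignments avoiding every fixed point. For any j of the 7 students fixed to their own essay, the other 7−j can be arranged in (7−j)! ways.
By inclusion–exclusion this is Σ_{j=0}^{7} (−1)^j C(7,j)·(7−j)!.
Computing: 5040 − 5040 + 2520 − 840 + 210 − 42 + 7 − 1 = 1854.

1854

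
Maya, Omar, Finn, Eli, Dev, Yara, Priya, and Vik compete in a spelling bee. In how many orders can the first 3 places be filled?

336

There are 8 choices for 1st place, 7 for 2nd, and 6 for 3rd.
That gives 8 × 7 × 6 = 336.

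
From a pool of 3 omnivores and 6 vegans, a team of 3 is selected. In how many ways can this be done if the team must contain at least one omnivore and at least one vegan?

With no constraint there are C(9,3) = 84 possible selections.
Selections missing a whole group: no omnivores → C(6,3) = 20; no vegans → C(3,3) = 1.
Both groups omitted at once is impossible, so 84 − 21 = 63.

63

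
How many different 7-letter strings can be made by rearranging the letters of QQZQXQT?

210

QQZQXQT has 7 letters with Q appearing 4 times.
So there are 7! / (4!) = 210 distinguishable arrangements.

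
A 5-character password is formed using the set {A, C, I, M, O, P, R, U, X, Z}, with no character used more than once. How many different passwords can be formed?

30240

This is a permutation of 5 out of 10: P(10,5) = 10!/5!.
10 × 9 × 8 × 7 × 6 = 30240.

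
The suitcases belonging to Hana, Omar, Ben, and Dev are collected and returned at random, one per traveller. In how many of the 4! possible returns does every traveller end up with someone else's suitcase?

9

This is the derangement count D_4: permutations of 4 items with no fixed point.
By inclusion–exclusion this is Σ_{j=0}^{4} (−1)^j C(4,j)·(4−j)!.
Computing: 24 − 24 + 12 − 4 + 1 = 9.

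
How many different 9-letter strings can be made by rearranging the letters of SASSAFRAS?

The 9 letters of SASSAFRAS have repeats: A appearing 3 times and S appearing 4 times.
So there are 9! / (4!·3!) = 2520 distinguishable arrangements.

2520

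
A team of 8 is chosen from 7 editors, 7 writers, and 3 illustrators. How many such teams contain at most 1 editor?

885

Split by how many editors are chosen (0 through 1).
Sum: C(7,0)·C(10,8) + C(7,1)·C(10,7) = 45 + 840 = 885.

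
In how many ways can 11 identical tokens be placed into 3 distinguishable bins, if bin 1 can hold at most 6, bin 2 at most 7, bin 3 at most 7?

Without the upper bounds there are C(13,2) = 78 ways to split 11 among 3 bins.
Subtract solutions that violate a single cap (substitute x_i' = x_i − (cap_i+1)): x_1 ≥ 7 gives C(6,2) = 15; x_2 ≥ 8 gives C(5,2) = 10; x_3 ≥ 8 gives C(5,2) = 10. Together 35.
No two caps can be exceeded simultaneously, so the pair terms are all 0.
By inclusion–exclusion the count is 78 − 35 + 0 = 43.

43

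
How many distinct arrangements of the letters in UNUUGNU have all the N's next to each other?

30

Treat the 2 copies of N as a single block. The multiset to arrange is then {NN, G, U, U, U, U}, 6 items in all.
That gives (6)!/(4!) = 30 arrangements.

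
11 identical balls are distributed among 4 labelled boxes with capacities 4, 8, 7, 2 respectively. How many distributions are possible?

Ignoring the caps, the number of non-negative solutions to x_1+…+x_4 = 11 is C(14,3) = 364.
Subtract solutions that violate a single cap (substitute x_i' = x_i − (cap_i+1)): x_1 ≥ 5 gives C(9,3) = 84; x_2 ≥ 9 gives C(5,3) = 10; x_3 ≥ 8 gives C(6,3) = 20; x_4 ≥ 3 gives C(11,3) = 165. Together 279.
Add back pairs where two caps are both exceeded: 0 + 0 + 20 + 0 + 0 + 1 = 21.
By inclusion–exclusion the count is 364 − 279 + 21 = 106.

106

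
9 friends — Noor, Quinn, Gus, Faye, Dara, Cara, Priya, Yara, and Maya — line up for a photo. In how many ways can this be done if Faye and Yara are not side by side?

282240

Of the 9! = 362880 arrangements, those with Faye and Yara adjacent number 2 × 8! = 80640 (treat the pair as a block with 2 internal orders).
So 362880 − 80640 = 282240 arrangements keep them apart.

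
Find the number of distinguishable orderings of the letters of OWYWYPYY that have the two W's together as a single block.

Treat the 2 copies of W as a single block. The multiset to arrange is then {WW, O, P, Y, Y, Y, Y}, 7 items in all.
That gives (7)!/(4!) = 210 arrangements.

210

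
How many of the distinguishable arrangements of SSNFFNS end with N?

60

With the last slot taken by N, it remains to arrange the other 6 letters (SSFFNS).
Those 6 letters have F appearing twice and S appearing 3 times, giving (6)!/(3!·2!) = 60.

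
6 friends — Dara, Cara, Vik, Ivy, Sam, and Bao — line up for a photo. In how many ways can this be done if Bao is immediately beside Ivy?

Place the 4 others and the Bao-Ivy pair as 5 objects in a line; the pair has 2 internal arrangements.
That gives 2 × 5! = 2 × 120 = 240.

240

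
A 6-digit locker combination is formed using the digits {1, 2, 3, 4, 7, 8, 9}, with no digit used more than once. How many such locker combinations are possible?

5040

Choose and order 6 of the 7 symbols: the first digit has 7 options, the next 6, and so on down to 2.
That product is 7 × 6 × 5 × 4 × 3 × 2 = 5040.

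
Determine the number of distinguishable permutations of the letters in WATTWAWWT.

Letter multiplicities in WATTWAWWT: A×2, T×3, W×4.
The number of distinct arrangements is 9!/(4!·3!·2!) = 362880/288 = 1260.

1260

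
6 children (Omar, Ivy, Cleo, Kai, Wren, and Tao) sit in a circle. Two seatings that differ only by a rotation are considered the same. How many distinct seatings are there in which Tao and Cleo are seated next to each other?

Glue Tao and Cleo into a block (2 internal orders). Seating 5 units around a circle gives (4)! arrangements.
So 2 × (4)! = 2 × 24 = 48.

48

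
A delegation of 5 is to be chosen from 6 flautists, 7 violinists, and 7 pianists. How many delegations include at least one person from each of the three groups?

10976

Unrestricted: C(20,5) = 15504 ways to pick any 5 of the 20.
Selections missing a whole group: no flautists → C(14,5) = 2002; no violinists → C(13,5) = 1287; no pianists → C(13,5) = 1287.
Add back selections omitting two groups (i.e. drawn from a single group): C(6,5) + C(7,5) + C(7,5) = 48.
By inclusion–exclusion: 15504 − 4576 + 48 = 10976.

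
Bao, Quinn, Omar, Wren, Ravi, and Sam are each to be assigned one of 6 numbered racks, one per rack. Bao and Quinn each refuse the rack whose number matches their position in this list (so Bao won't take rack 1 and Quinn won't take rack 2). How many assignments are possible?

504

Let Aᵢ (for i ∈ {1, 2}) be the placements that put person i in their forbidden rack. Any j of these fix j positions, leaving (6−j)! ways to fill the rest, and there are C(2,j) ways to pick which j.
By inclusion–exclusion, the number of valid placements is Σ_{j=0}^{2} (−1)^j C(2,j)·(6−j)!.
Computing: 720 − 240 + 24 = 504.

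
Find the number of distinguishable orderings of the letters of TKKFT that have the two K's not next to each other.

18

There are 5!/(2!·2!) = 30 arrangements of TKKFT in total.
Arrangements with the K's together: treat KK as one letter, giving (4)!/(2!) = 12.
Subtracting, 30 − 12 = 18 arrangements keep the K's apart.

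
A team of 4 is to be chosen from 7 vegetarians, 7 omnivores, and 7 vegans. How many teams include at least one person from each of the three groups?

3087

With no constraint there are C(21,4) = 5985 possible selections.
Selections missing a whole group: no vegetarians → C(14,4) = 1001; no omnivores → C(14,4) = 1001; no vegans → C(14,4) = 1001.
Add back selections omitting two groups (i.e. drawn from a single group): C(7,4) + C(7,4) + C(7,4) = 105.
By inclusion–exclusion: 5985 − 3003 + 105 = 3087.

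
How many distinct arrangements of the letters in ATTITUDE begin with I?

840

Fix I in the first position and arrange the remaining 7 letters.
Those 7 letters have T appearing 3 times, giving (7)!/(3!) = 840.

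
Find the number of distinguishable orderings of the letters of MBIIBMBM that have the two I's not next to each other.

There are 8!/(3!·3!·2!) = 560 arrangements of MBIIBMBM in total.
If the two I's are adjacent, glue them into one block, leaving 7 items to arrange: (7)!/(3!·3!) = 140 ways.
Subtracting, 560 − 140 = 420 arrangements keep the I's apart.

420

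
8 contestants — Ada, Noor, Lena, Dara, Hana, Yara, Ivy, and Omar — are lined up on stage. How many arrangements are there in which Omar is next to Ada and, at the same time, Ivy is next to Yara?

2880

Treat {Omar,Ada} as one block (2 orders) and {Ivy,Yara} as another (2 orders).
That leaves 6 units to arrange: 2 × 2 × 6! = 4 × 720 = 2880.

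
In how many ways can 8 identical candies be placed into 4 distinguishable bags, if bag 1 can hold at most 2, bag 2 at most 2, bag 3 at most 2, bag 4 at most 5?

17

By stars and bars, unrestricted non-negative solutions to x_1+…+x_4 = 8 number C(8+3,3) = 165.
Subtract solutions that violate a single cap (substitute x_i' = x_i − (cap_i+1)): x_1 ≥ 3 gives C(8,3) = 56; x_2 ≥ 3 gives C(8,3) = 56; x_3 ≥ 3 gives C(8,3) = 56; x_4 ≥ 6 gives C(5,3) = 10. Together 178.
Add back pairs where two caps are both exceeded: 10 + 10 + 0 + 10 + 0 + 0 = 30.
By inclusion–exclusion the count is 165 − 178 + 30 = 17.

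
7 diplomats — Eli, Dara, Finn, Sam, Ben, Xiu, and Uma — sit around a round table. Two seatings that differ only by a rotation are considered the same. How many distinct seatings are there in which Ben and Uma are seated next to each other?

240

Treat {Ben, Uma} as one unit (2 internal orders) and seat the resulting 6 units around the table: (5)! circular arrangements.
So 2 × (5)! = 2 × 120 = 240.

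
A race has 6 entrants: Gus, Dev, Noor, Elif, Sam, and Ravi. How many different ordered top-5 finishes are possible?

This is an ordered selection of 5 from 6: P(6,5).
That gives 6 × 5 × 4 × 3 × 2 = 720.

720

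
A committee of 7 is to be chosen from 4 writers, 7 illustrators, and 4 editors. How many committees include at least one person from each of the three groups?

5768

With no constraint there are C(15,7) = 6435 possible selections.
Selections missing a whole group: no writers → C(11,7) = 330; no illustrators → C(8,7) = 8; no editors → C(11,7) = 330.
Add back selections omitting two groups (i.e. drawn from a single group): C(4,7) + C(7,7) + C(4,7) = 1.
By inclusion–exclusion: 6435 − 668 + 1 = 5768.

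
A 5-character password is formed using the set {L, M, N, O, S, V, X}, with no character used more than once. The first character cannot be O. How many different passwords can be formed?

2160

The first character has 7−1 = 6 choices (anything except O).
The remaining 4 characters are filled from the other 6 symbols without repetition: 6 × 5 × 4 × 3 = 360.
Total: 6 × 360 = 2160.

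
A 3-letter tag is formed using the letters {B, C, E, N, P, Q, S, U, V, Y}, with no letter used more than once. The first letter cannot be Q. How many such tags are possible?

The first letter has 10−1 = 9 choices (anything except Q).
The remaining 2 letters are filled from the other 9 symbols without repetition: 9 × 8 = 72.
Total: 9 × 72 = 648.

648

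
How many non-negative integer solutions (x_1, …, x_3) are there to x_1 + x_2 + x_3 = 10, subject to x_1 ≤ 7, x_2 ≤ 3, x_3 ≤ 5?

By stars and bars, unrestricted non-negative solutions to x_1+…+x_3 = 10 number C(10+2,2) = 66.
Subtract solutions that violate a single cap (substitute x_i' = x_i − (cap_i+1)): x_1 ≥ 8 gives C(4,2) = 6; x_2 ≥ 4 gives C(8,2) = 28; x_3 ≥ 6 gives C(6,2) = 15. Together 49.
Add back pairs where two caps are both exceeded: 0 + 0 + 1 = 1.
By inclusion–exclusion the count is 66 − 49 + 1 = 18.

18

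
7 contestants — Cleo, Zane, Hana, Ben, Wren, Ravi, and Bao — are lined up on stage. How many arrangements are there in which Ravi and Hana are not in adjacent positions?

Of the 7! = 5040 arrangements, those with Ravi and Hana adjacent number 2 × 6! = 1440 (treat the pair as a block with 2 internal orders).
So 5040 − 1440 = 3600 arrangements keep them apart.

3600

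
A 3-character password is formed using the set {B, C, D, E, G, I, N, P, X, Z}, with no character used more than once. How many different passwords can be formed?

720

With no repetition, fill the 3 characters in order: 10 choices, then 9, down to 8.
That product is 10 × 9 × 8 = 720.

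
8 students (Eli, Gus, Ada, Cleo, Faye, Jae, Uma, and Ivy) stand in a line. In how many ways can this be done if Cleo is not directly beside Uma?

Of the 8! = 40320 arrangements, those with Cleo and Uma adjacent number 2 × 7! = 10080 (treat the pair as a block with 2 internal orders).
So 40320 − 10080 = 30240 arrangements keep them apart.

30240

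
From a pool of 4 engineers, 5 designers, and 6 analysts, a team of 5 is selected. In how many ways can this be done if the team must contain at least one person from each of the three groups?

With no constraint there are C(15,5) = 3003 possible selections.
Subtract selections that omit an entire group: no engineers → C(11,5) = 462; no designers → C(10,5) = 252; no analysts → C(9,5) = 126.
Add back selections omitting two groups (i.e. drawn from a single group): C(4,5) + C(5,5) + C(6,5) = 7.
By inclusion–exclusion: 3003 − 840 + 7 = 2170.

2170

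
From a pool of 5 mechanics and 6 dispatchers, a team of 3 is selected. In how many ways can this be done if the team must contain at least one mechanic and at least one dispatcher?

135

Total 3-person selections from all 11: C(11,3) = 165.
Selections missing a whole group: no mechanics → C(6,3) = 20; no dispatchers → C(5,3) = 10.
Both groups omitted at once is impossible, so 165 − 30 = 135.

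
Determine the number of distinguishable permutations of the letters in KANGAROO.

The 8 letters of KANGAROO have repeats: A appearing twice and O appearing twice.
The number of distinct arrangements is 8!/(2!·2!) = 40320/4 = 10080.

10080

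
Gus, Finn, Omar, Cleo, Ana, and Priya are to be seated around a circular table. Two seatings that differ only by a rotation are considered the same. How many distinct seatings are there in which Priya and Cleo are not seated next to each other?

72

All circular seatings of 6 people number (5)! = 120.
Seatings with Priya beside Cleo: treat them as a block with 2 internal orders, giving 2 × (4)! = 48.
Subtracting, 120 − 48 = 72.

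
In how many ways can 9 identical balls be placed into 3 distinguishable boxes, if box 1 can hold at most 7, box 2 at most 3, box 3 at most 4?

17

By stars and bars, unrestricted non-negative solutions to x_1+…+x_3 = 9 number C(9+2,2) = 55.
Subtract solutions that violate a single cap (substitute x_i' = x_i − (cap_i+1)): x_1 ≥ 8 gives C(3,2) = 3; x_2 ≥ 4 gives C(7,2) = 21; x_3 ≥ 5 gives C(6,2) = 15. Together 39.
Add back pairs where two caps are both exceeded: 0 + 0 + 1 = 1.
By inclusion–exclusion the count is 55 − 39 + 1 = 17.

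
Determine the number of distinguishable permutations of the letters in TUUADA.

Letter multiplicities in TUUADA: A×2, D×1, T×1, U×2.
So there are 6! / (2!·2!) = 180 distinguishable arrangements.

180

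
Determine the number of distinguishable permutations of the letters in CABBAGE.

The 7 letters of CABBAGE have repeats: A appearing twice and B appearing twice.
So there are 7! / (2!·2!) = 1260 distinguishable arrangements.

1260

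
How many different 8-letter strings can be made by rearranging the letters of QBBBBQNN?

QBBBBQNN has 8 letters with B appearing 4 times, N appearing twice, and Q appearing twice.
So there are 8! / (4!·2!·2!) = 420 distinguishable arrangements.

420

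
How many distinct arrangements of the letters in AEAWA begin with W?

4

With the first slot taken by W, it remains to arrange the other 4 letters (AEAA).
Those 4 letters have A appearing 3 times, giving (4)!/(3!) = 4.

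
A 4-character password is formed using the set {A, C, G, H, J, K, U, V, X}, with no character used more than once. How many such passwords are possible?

With no repetition, fill the 4 characters in order: 9 choices, then 8, down to 6.
9 × 8 × 7 × 6 = 3024.

3024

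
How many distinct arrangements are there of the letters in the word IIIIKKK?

IIIIKKK has 7 letters with I appearing 4 times and K appearing 3 times.
The number of distinct arrangements is 7!/(4!·3!) = 5040/144 = 35.

35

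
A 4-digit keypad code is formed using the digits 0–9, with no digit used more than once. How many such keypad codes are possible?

5040

Choose and order 4 of the 10 symbols: the first digit has 10 options, the next 9, then 8, 7.
10 × 9 × 8 × 7 = 5040.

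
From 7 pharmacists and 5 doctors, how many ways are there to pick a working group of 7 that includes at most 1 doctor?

Split by how many doctors are chosen (0 through 1).
Sum: C(5,0)·C(7,7) + C(5,1)·C(7,6) = 1 + 35 = 36.

36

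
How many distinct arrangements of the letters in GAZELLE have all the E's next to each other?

Treat the 2 copies of E as a single block. The multiset to arrange is then {EE, A, G, L, L, Z}, 6 items in all.
That gives (6)!/(2!) = 360 arrangements.

360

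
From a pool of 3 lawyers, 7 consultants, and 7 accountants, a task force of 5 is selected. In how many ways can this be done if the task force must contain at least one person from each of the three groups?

3724

Total 5-person selections from all 17: C(17,5) = 6188.
Selections missing a whole group: no lawyers → C(14,5) = 2002; no consultants → C(10,5) = 252; no accountants → C(10,5) = 252.
Add back selections omitting two groups (i.e. drawn from a single group): C(3,5) + C(7,5) + C(7,5) = 42.
By inclusion–exclusion: 6188 − 2506 + 42 = 3724.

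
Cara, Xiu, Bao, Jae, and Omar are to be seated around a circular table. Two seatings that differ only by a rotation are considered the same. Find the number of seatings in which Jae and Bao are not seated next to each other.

Without the restriction there are (4)! = 24 seatings.
Those with Jae next to Bao: fuse the pair into one unit and seat 4 units around a circle — 2·(3)! = 12.
Subtracting, 24 − 12 = 12.

12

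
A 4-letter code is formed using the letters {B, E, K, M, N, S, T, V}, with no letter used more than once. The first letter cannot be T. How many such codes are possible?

1470

The first letter has 8−1 = 7 choices (anything except T).
The remaining 3 letters are filled from the other 7 symbols without repetition: 7 × 6 × 5 = 210.
Total: 7 × 210 = 1470.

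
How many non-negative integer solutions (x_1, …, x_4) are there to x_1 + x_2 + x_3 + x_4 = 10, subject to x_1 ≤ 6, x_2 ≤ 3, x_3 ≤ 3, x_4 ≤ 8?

Ignoring the caps, the number of non-negative solutions to x_1+…+x_4 = 10 is C(13,3) = 286.
Subtract solutions that violate a single cap (substitute x_i' = x_i − (cap_i+1)): x_1 ≥ 7 gives C(6,3) = 20; x_2 ≥ 4 gives C(9,3) = 84; x_3 ≥ 4 gives C(9,3) = 84; x_4 ≥ 9 gives C(4,3) = 4. Together 192.
Add back pairs where two caps are both exceeded: 0 + 0 + 0 + 10 + 0 + 0 = 10.
By inclusion–exclusion the count is 286 − 192 + 10 = 104.

104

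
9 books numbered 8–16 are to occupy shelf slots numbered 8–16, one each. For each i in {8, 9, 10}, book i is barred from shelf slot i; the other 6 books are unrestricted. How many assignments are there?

Let Aᵢ (for i ∈ {8, 9, 10}) be the placements that put book i in its forbidden shelf slot. Any j of these fix j positions, leaving (9−j)! ways to fill the rest, and there are C(3,j) ways to pick which j.
By inclusion–exclusion, the number of valid placements is Σ_{j=0}^{3} (−1)^j C(3,j)·(9−j)!.
Computing: 362880 − 120960 + 15120 − 720 = 256320.

256320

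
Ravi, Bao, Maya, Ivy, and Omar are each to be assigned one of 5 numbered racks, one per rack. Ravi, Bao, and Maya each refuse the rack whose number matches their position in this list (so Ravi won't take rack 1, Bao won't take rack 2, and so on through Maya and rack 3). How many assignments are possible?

64

Let Aᵢ (for i ∈ {1, 2, 3}) be the placements that put person i in their forbidden rack. Any j of these fix j positions, leaving (5−j)! ways to fill the rest, and there are C(3,j) ways to pick which j.
By inclusion–exclusion, the number of valid placements is Σ_{j=0}^{3} (−1)^j C(3,j)·(5−j)!.
Computing: 120 − 72 + 18 − 2 = 64.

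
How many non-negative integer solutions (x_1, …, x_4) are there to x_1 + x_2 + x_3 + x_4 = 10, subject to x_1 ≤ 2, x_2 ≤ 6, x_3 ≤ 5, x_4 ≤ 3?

53

Without the upper bounds there are C(13,3) = 286 ways to split 10 among 4 variables.
Subtract solutions that violate a single cap (substitute x_i' = x_i − (cap_i+1)): x_1 ≥ 3 gives C(10,3) = 120; x_2 ≥ 7 gives C(6,3) = 20; x_3 ≥ 6 gives C(7,3) = 35; x_4 ≥ 4 gives C(9,3) = 84. Together 259.
Add back pairs where two caps are both exceeded: 1 + 4 + 20 + 0 + 0 + 1 = 26.
By inclusion–exclusion the count is 286 − 259 + 26 = 53.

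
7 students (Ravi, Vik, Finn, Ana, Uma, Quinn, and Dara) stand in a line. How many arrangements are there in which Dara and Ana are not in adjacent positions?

3600

There are 7! = 5040 arrangements in all. If Dara and Ana are adjacent, merging them into one block gives 2·(6)! = 1440 arrangements.
So 5040 − 1440 = 3600 arrangements keep them apart.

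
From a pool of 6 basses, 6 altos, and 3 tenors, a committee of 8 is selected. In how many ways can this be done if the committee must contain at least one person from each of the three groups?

5922

With no constraint there are C(15,8) = 6435 possible selections.
Selections missing a whole group: no basses → C(9,8) = 9; no altos → C(9,8) = 9; no tenors → C(12,8) = 495.
Add back selections omitting two groups (i.e. drawn from a single group): C(6,8) + C(6,8) + C(3,8) = 0.
By inclusion–exclusion: 6435 − 513 + 0 = 5922.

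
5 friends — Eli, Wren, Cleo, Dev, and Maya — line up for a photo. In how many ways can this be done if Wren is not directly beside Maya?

72

Of the 5! = 120 arrangements, those with Wren and Maya adjacent number 2 × 4! = 48 (treat the pair as a block with 2 internal orders).
Complementary counting: 120 − 48 = 72.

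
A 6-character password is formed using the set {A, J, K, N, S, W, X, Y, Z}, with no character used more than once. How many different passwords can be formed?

60480

With no repetition, fill the 6 characters in order: 9 choices, then 8, down to 4.
That product is 9 × 8 × 7 × 6 × 5 × 4 = 60480.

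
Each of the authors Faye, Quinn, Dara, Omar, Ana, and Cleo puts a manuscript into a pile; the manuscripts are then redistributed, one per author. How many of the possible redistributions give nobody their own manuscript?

This is the derangement count D_6: permutations of 6 items with no fixed point.
By inclusion–exclusion this is Σ_{j=0}^{6} (−1)^j C(6,j)·(6−j)!.
Computing: 720 − 720 + 360 − 120 + 30 − 6 + 1 = 265.

265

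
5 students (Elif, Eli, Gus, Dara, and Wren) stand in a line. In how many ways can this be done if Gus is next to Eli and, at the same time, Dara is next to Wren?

24

Treat {Gus,Eli} as one block (2 orders) and {Dara,Wren} as another (2 orders).
That leaves 3 units to arrange: 2 × 2 × 3! = 4 × 6 = 24.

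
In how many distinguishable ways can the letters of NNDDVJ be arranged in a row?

Letter multiplicities in NNDDVJ: D×2, J×1, N×2, V×1.
The number of distinct arrangements is 6!/(2!·2!) = 720/4 = 180.

180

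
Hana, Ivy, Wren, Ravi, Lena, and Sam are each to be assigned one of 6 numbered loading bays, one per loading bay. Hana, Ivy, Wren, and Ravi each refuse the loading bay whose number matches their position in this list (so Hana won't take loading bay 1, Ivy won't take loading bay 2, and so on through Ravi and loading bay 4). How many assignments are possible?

362

Let Aᵢ (for 1 ≤ i ≤ 4) be the placements that put person i in their forbidden loading bay. Any j of these fix j positions, leaving (6−j)! ways to fill the rest, and there are C(4,j) ways to pick which j.
By inclusion–exclusion, the number of valid placements is Σ_{j=0}^{4} (−1)^j C(4,j)·(6−j)!.
Computing: 720 − 480 + 144 − 24 + 2 = 362.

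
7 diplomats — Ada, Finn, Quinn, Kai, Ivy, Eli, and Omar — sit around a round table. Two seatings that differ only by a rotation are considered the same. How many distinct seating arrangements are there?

Around a circle, 7 distinct people have 7!/7 = (6)! = 720 rotationally distinct seatings.

720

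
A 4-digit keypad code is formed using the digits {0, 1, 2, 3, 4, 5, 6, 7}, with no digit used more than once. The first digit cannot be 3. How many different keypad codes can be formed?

The first digit has 8−1 = 7 choices (anything except 3).
The remaining 3 digits are filled from the other 7 symbols without repetition: 7 × 6 × 5 = 210.
Total: 7 × 210 = 1470.

1470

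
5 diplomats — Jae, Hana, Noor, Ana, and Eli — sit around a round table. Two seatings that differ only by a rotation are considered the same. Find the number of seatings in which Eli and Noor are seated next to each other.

Treat {Eli, Noor} as one unit (2 internal orders) and seat the resulting 4 units around the table: (3)! circular arrangements.
So 2 × (3)! = 2 × 6 = 12.

12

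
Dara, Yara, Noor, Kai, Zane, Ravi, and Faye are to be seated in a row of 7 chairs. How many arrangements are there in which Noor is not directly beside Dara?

3600

Of the 7! = 5040 arrangements, those with Noor and Dara adjacent number 2 × 6! = 1440 (treat the pair as a block with 2 internal orders).
So 5040 − 1440 = 3600 arrangements keep them apart.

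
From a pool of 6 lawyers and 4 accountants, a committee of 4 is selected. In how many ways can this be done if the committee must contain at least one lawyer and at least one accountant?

With no constraint there are C(10,4) = 210 possible selections.
Selections missing a whole group: no lawyers → C(4,4) = 1; no accountants → C(6,4) = 15.
Both groups omitted at once is impossible, so 210 − 16 = 194.

194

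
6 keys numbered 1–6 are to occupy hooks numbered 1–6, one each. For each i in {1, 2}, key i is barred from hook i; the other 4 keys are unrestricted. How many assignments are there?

Let Aᵢ (for i ∈ {1, 2}) be the placements that put key i in its forbidden hook. Any j of these fix j positions, leaving (6−j)! ways to fill the rest, and there are C(2,j) ways to pick which j.
By inclusion–exclusion, the number of valid placements is Σ_{j=0}^{2} (−1)^j C(2,j)·(6−j)!.
Computing: 720 − 240 + 24 = 504.

504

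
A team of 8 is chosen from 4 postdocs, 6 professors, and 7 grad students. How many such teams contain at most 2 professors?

9075

Split by how many professors are chosen (0 through 2).
Sum: C(6,0)·C(11,8) + C(6,1)·C(11,7) + C(6,2)·C(11,6) = 165 + 1980 + 6930 = 9075.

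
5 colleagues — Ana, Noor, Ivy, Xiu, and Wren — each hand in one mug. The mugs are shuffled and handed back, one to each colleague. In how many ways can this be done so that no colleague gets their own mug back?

Count assignments avoiding every fixed point. For any j of the 5 colleagues fixed to their own mug, the other 5−j can be arranged in (5−j)! ways.
By inclusion–exclusion this is Σ_{j=0}^{5} (−1)^j C(5,j)·(5−j)!.
Computing: 120 − 120 + 60 − 20 + 5 − 1 = 44.

44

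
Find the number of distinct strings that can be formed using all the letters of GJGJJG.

20

The 6 letters of GJGJJG have repeats: G appearing 3 times and J appearing 3 times.
The number of distinct arrangements is 6!/(3!·3!) = 720/36 = 20.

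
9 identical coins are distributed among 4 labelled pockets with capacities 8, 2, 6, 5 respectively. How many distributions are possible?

106

By stars and bars, unrestricted non-negative solutions to x_1+…+x_4 = 9 number C(9+3,3) = 220.
Subtract solutions that violate a single cap (substitute x_i' = x_i − (cap_i+1)): x_1 ≥ 9 gives C(3,3) = 1; x_2 ≥ 3 gives C(9,3) = 84; x_3 ≥ 7 gives C(5,3) = 10; x_4 ≥ 6 gives C(6,3) = 20. Together 115.
Add back pairs where two caps are both exceeded: 0 + 0 + 0 + 0 + 1 + 0 = 1.
By inclusion–exclusion the count is 220 − 115 + 1 = 106.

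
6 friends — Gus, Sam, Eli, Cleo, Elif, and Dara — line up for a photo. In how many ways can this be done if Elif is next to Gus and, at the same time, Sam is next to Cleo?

Treat {Elif,Gus} as one block (2 orders) and {Sam,Cleo} as another (2 orders).
That leaves 4 units to arrange: 2 × 2 × 4! = 4 × 24 = 96.

96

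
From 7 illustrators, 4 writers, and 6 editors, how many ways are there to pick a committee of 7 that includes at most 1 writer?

8580

Split by how many writers are chosen (0 through 1).
Sum: C(4,0)·C(13,7) + C(4,1)·C(13,6) = 1716 + 6864 = 8580.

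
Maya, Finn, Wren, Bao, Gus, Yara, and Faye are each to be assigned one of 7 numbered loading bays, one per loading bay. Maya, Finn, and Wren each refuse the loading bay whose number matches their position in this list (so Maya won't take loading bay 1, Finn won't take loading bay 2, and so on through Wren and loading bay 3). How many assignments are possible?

3216

Let Aᵢ (for i ∈ {1, 2, 3}) be the placements that put person i in their forbidden loading bay. Any j of these fix j positions, leaving (7−j)! ways to fill the rest, and there are C(3,j) ways to pick which j.
By inclusion–exclusion, the number of valid placements is Σ_{j=0}^{3} (−1)^j C(3,j)·(7−j)!.
Computing: 5040 − 2160 + 360 − 24 = 3216.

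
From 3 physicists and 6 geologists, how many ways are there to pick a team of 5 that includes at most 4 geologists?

120

Split by how many geologists are chosen (0 through 4).
Sum: C(6,0)·C(3,5) + C(6,1)·C(3,4) + C(6,2)·C(3,3) + C(6,3)·C(3,2) + C(6,4)·C(3,1) = 0 + 0 + 15 + 60 + 45 = 120.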